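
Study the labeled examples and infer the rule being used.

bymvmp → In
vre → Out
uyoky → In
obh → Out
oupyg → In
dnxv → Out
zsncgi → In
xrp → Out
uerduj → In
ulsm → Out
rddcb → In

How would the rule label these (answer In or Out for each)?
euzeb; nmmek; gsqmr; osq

In, In, In, Out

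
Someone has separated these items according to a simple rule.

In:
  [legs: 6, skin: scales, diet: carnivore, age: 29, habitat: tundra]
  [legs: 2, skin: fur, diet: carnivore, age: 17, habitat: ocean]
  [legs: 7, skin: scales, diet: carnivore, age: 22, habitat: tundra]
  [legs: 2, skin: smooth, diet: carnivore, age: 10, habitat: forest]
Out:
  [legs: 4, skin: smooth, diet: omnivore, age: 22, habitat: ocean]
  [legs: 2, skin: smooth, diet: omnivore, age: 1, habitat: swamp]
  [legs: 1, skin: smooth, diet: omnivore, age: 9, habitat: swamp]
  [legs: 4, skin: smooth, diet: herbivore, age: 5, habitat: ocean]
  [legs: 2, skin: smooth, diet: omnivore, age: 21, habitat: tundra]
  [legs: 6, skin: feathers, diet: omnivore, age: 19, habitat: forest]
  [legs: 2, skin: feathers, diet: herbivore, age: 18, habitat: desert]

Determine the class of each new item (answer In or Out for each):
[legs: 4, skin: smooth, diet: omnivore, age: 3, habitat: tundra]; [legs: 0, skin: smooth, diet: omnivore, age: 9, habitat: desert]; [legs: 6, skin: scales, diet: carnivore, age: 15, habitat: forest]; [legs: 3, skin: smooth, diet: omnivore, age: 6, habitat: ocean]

One predicate separates the groups cleanly: diet is carnivore.
[legs: 4, skin: smooth, diet: omnivore, age: 3, habitat: tundra]: diet is omnivore, lacks this property → Out. [legs: 0, skin: smooth, diet: omnivore, age: 9, habitat: desert]: diet is omnivore, lacks this property → Out. [legs: 6, skin: scales, diet: carnivore, age: 15, habitat: forest]: diet is carnivore, passes → In. [legs: 3, skin: smooth, diet: omnivore, age: 6, habitat: ocean]: diet is omnivore, lacks this property → Out.

Out, Out, In, Out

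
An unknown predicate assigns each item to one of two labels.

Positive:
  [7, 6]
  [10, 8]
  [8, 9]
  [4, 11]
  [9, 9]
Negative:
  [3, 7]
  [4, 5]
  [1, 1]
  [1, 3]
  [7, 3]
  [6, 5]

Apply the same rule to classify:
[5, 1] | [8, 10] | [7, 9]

'Positive' ⟺ sum ≥ 13.

Negative, Positive, Positive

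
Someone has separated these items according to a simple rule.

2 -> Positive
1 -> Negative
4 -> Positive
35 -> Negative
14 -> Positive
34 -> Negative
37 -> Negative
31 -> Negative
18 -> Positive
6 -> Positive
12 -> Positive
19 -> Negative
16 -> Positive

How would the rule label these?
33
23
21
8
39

Negative, Negative, Negative, Positive, Negative

Every 'Positive' example satisfies: even AND at most 18. None of the 'Negative' examples do.
Negative: 33, since 33 is odd, 33 > 18.
Negative: 23, since 23 is odd, 23 > 18.
Negative: 21, since 21 is odd, 21 > 18.
Positive: 8, since 8 is even, 8 ≤ 18.
Negative: 39, since 39 is odd, 39 > 18.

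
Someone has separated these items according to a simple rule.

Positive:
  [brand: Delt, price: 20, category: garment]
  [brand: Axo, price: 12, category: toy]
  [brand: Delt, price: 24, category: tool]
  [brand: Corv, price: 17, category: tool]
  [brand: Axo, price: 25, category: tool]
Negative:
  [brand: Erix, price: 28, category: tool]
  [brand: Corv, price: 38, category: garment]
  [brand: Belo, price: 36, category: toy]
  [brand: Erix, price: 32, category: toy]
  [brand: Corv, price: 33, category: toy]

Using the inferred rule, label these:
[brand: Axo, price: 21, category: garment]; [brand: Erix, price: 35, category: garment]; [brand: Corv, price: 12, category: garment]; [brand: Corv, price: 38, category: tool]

Positive, Negative, Positive, Negative

A rule that fits every label: price ≤ 25 — true of each 'Positive' example, false of each 'Negative' one.
[brand: Axo, price: 21, category: garment] — price = 21, hence Positive.
[brand: Erix, price: 35, category: garment] — price = 35, hence Negative.
[brand: Corv, price: 12, category: garment] — price = 12, hence Positive.
[brand: Corv, price: 38, category: tool] — price = 38, hence Negative.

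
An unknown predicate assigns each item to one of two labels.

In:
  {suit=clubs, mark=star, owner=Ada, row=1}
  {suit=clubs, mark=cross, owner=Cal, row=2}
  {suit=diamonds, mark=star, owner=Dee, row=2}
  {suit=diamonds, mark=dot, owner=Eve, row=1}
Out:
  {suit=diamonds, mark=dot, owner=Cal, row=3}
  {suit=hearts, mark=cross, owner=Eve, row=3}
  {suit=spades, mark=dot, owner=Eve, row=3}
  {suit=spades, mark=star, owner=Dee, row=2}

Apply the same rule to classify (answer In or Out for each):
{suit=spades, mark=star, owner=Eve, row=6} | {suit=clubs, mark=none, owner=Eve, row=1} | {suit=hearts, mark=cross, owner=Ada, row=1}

Out, In, In

The distinguishing property — suit is not spades AND row ≤ 2 — holds for all the 'In' cases and none of the 'Out' cases.
{suit=spades, mark=star, owner=Eve, row=6}: Out (suit is spades, row = 6).
{suit=clubs, mark=none, owner=Eve, row=1}: In (suit is clubs, row = 1).
{suit=hearts, mark=cross, owner=Ada, row=1}: In (suit is hearts, row = 1).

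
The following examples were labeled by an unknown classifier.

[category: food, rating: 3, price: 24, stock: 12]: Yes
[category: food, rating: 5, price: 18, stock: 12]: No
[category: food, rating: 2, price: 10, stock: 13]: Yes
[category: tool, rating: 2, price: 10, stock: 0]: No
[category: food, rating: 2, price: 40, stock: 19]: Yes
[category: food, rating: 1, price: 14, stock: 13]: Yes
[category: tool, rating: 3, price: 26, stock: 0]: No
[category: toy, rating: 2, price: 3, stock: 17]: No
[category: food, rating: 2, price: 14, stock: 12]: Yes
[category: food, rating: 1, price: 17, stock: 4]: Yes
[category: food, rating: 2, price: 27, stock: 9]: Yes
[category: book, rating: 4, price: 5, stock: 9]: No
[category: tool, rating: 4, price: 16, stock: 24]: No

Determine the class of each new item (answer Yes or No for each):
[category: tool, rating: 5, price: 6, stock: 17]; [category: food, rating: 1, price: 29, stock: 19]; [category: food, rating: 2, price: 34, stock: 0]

No, Yes, Yes

All 'Yes' examples share one property — category is food AND rating ≤ 3 — and every 'No' example lacks it.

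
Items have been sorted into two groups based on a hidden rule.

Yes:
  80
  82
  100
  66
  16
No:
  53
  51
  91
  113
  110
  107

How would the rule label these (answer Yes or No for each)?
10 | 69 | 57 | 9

Every 'Yes' example satisfies: even AND at most 100. None of the 'No' examples do.

Yes, No, No, No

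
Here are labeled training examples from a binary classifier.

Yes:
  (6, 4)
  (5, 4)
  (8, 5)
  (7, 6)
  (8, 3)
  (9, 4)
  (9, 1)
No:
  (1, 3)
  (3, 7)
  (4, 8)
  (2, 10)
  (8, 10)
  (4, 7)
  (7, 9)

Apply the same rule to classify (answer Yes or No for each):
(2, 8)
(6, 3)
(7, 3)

The classifier is using: first > second.

No, Yes, Yes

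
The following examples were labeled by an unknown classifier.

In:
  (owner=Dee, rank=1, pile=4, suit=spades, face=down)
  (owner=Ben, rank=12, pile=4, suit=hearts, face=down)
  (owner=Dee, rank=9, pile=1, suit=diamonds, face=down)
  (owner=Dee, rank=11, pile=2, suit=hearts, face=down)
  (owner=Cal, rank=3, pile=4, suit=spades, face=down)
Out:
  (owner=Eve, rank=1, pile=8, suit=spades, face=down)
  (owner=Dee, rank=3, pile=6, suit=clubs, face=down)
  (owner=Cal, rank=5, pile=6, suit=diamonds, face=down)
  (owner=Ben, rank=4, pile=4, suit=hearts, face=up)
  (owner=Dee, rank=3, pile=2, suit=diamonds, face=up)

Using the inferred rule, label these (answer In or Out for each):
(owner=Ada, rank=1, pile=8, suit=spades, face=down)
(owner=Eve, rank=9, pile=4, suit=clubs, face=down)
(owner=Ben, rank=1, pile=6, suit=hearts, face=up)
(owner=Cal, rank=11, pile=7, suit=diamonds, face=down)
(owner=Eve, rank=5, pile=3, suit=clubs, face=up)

Out, In, Out, Out, Out

Every 'In' example satisfies: face is down AND pile ≤ 4. None of the 'Out' examples do.
(owner=Ada, rank=1, pile=8, suit=spades, face=down): face is down, pile = 8 — doesn't match, so Out.
(owner=Eve, rank=9, pile=4, suit=clubs, face=down): face is down, pile = 4 — satisfies this, so In.
(owner=Ben, rank=1, pile=6, suit=hearts, face=up): face is up, pile = 6 — doesn't match, so Out.
(owner=Cal, rank=11, pile=7, suit=diamonds, face=down): face is down, pile = 7 — doesn't match, so Out.
(owner=Eve, rank=5, pile=3, suit=clubs, face=up): face is up, pile = 3 — doesn't match, so Out.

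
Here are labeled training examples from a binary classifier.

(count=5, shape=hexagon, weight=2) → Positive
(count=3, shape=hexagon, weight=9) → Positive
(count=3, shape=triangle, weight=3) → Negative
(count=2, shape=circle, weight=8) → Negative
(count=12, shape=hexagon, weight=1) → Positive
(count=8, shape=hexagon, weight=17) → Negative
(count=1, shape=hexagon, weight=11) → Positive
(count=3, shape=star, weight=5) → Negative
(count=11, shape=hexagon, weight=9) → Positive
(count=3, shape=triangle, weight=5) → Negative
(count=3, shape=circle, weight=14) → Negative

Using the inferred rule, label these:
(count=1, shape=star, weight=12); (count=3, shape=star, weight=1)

Rule: shape is hexagon AND weight ≤ 11. This holds for each 'Positive' example and fails for each 'Negative' one.
(count=1, shape=star, weight=12): shape is star, weight = 12, fails the rule → Negative.
(count=3, shape=star, weight=1): shape is star, weight = 1, fails the rule → Negative.

Negative, Negative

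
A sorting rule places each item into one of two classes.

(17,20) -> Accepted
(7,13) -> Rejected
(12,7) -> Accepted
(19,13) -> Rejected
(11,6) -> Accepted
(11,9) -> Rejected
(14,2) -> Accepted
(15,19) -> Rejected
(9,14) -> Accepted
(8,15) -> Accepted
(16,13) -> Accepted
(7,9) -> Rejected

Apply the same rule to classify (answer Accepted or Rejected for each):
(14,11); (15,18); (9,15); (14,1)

Looking at the examples, the only property every 'Accepted' case has and every 'Rejected' case lacks is: product is even.
(14,11): 14·11 = 154, meets the rule → Accepted. (15,18): 15·18 = 270, meets the rule → Accepted. (9,15): 9·15 = 135, doesn't match → Rejected. (14,1): 14·1 = 14, meets the rule → Accepted.

Accepted, Accepted, Rejected, Accepted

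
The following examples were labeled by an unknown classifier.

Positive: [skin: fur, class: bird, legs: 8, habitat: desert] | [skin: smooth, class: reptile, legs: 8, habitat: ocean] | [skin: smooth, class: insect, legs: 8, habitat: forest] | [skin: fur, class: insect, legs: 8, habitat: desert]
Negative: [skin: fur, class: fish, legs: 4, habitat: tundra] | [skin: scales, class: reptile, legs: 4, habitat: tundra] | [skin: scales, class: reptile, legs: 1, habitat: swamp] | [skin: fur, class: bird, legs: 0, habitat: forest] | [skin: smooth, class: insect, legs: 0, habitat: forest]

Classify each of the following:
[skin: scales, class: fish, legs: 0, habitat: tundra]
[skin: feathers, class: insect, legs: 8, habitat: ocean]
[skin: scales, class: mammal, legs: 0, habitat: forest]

Negative, Positive, Negative

Every 'Positive' example satisfies: legs = 8. None of the 'Negative' examples do.
[skin: scales, class: fish, legs: 0, habitat: tundra]: legs = 0 — fails the rule, so Negative.
[skin: feathers, class: insect, legs: 8, habitat: ocean]: legs = 8 — meets the rule, so Positive.
[skin: scales, class: mammal, legs: 0, habitat: forest]: legs = 0 — fails the rule, so Negative.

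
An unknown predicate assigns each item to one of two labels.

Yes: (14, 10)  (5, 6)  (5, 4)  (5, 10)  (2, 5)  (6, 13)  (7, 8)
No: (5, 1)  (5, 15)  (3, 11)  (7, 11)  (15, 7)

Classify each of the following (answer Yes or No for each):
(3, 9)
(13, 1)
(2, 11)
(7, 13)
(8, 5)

A rule that fits every label: product is even — true of each 'Yes' example, false of each 'No' one.
(3, 9) — 3·9 = 27, hence No.
(13, 1) — 13·1 = 13, hence No.
(2, 11) — 2·11 = 22, hence Yes.
(7, 13) — 7·13 = 91, hence No.
(8, 5) — 8·5 = 40, hence Yes.

No, No, Yes, No, Yes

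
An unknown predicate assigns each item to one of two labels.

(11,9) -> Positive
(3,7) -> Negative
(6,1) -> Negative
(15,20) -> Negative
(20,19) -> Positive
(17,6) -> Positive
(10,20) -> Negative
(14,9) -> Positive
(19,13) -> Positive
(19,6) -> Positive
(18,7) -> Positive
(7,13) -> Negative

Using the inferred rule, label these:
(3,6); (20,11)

The rule appears to be: first > second AND sum ≥ 10.
Negative: (3,6), since 3 < 6, 3+6 = 9. Positive: (20,11), since 20 > 11, 20+11 = 31.

Negative, Positive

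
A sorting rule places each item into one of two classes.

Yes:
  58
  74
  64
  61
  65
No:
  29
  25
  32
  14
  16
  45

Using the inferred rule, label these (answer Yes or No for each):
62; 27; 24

The rule appears to be: at least 58.
62 — 62 ≥ 58, hence Yes. 27 — 27 < 58, hence No. 24 — 24 < 58, hence No.

Yes, No, No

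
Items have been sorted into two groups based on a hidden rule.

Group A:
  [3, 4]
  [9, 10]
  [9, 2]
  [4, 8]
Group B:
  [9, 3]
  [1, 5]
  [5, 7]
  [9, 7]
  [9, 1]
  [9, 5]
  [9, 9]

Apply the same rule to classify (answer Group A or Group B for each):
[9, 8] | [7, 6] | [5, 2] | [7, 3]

The pattern is that an item is 'Group A' exactly when: second is even.
Group A: [9, 8], since second 8. Group A: [7, 6], since second 6. Group A: [5, 2], since second 2. Group B: [7, 3], since second 3.

Group A, Group A, Group A, Group B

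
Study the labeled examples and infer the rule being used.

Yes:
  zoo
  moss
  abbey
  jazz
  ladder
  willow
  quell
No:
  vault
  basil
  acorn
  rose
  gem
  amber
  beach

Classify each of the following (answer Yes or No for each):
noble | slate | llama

The pattern is that an item is 'Yes' exactly when: has a double letter.
noble → no doubled letter → No. slate → no doubled letter → No. llama → 'll' doubled → Yes.

No, No, Yes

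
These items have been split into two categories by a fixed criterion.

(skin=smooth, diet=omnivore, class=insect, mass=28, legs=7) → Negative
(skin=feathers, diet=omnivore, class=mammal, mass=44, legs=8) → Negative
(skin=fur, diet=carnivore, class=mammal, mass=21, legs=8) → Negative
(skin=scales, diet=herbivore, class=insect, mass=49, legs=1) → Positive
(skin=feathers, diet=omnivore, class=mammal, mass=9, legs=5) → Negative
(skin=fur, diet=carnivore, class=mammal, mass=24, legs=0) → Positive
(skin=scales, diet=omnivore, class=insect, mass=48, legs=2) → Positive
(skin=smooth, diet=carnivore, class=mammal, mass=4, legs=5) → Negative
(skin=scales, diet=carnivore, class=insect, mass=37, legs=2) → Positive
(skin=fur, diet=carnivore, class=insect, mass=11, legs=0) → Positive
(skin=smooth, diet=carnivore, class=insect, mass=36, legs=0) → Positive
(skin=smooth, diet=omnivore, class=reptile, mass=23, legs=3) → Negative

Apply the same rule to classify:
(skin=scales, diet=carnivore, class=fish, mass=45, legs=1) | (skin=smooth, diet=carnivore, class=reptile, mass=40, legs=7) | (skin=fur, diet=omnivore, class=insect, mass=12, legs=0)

Every 'Positive' example satisfies: legs ≤ 2. None of the 'Negative' examples do.
(skin=scales, diet=carnivore, class=fish, mass=45, legs=1): legs = 1 — meets the rule, so Positive.
(skin=smooth, diet=carnivore, class=reptile, mass=40, legs=7): legs = 7 — does not pass, so Negative.
(skin=fur, diet=omnivore, class=insect, mass=12, legs=0): legs = 0 — meets the rule, so Positive.

Positive, Negative, Positive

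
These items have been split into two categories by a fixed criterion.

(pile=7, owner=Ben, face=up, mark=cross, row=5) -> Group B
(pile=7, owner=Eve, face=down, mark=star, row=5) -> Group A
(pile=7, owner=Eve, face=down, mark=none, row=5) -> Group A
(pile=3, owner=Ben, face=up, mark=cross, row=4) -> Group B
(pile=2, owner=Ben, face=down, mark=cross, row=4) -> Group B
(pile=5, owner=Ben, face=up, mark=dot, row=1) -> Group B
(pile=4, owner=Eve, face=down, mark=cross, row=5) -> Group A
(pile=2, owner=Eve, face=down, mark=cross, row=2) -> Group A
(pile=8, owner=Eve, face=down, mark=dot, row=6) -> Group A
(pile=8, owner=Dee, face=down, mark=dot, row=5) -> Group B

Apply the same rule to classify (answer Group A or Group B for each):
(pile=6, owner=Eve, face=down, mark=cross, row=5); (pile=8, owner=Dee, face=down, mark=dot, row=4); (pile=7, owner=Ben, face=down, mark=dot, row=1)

The simplest hypothesis consistent with all the labels is: owner is Eve.
Group A: (pile=6, owner=Eve, face=down, mark=cross, row=5), since owner is Eve.
Group B: (pile=8, owner=Dee, face=down, mark=dot, row=4), since owner is Dee.
Group B: (pile=7, owner=Ben, face=down, mark=dot, row=1), since owner is Ben.

Group A, Group B, Group B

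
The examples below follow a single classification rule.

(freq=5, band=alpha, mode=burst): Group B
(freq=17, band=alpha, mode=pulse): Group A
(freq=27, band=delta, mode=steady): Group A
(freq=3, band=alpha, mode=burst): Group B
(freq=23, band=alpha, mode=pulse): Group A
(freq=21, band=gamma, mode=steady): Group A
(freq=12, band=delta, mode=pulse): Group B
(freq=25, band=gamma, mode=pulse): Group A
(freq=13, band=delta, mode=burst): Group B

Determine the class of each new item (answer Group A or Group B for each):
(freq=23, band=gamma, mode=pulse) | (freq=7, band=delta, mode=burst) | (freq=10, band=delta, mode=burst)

Group A, Group B, Group B

The common property of the 'Group A' items is: freq ≥ 17. No 'Group B' item has it.
(freq=23, band=gamma, mode=pulse): Group A (freq = 23).
(freq=7, band=delta, mode=burst): Group B (freq = 7).
(freq=10, band=delta, mode=burst): Group B (freq = 10).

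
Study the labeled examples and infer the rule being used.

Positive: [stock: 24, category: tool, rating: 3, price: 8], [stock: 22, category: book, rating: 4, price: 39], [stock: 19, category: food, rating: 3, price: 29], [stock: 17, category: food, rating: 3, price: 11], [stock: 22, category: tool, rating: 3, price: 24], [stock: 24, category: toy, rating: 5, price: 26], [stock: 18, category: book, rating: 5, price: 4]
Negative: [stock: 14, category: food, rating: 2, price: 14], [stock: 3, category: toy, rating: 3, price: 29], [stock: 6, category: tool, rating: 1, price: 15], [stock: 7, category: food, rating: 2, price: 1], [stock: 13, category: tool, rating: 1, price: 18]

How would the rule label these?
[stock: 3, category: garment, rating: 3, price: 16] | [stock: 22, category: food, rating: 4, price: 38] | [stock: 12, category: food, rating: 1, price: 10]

The common property of the 'Positive' items is: stock ≥ 17. No 'Negative' item has it.
[stock: 3, category: garment, rating: 3, price: 16]: stock = 3 — fails the rule, so Negative.
[stock: 22, category: food, rating: 4, price: 38]: stock = 22 — passes, so Positive.
[stock: 12, category: food, rating: 1, price: 10]: stock = 12 — fails the rule, so Negative.

Negative, Positive, Negative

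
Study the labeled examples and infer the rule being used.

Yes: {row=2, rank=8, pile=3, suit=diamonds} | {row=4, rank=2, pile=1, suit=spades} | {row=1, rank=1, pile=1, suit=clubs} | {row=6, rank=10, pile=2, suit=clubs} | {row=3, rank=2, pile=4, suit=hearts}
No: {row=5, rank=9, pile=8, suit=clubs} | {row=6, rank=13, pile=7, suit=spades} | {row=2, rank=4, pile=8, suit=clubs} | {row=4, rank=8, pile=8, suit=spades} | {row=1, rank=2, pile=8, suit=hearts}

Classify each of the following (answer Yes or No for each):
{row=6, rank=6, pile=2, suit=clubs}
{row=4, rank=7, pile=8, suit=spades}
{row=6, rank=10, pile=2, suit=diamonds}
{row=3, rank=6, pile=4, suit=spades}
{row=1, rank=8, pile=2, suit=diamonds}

A rule that fits every label: pile ≤ 4 — true of each 'Yes' example, false of each 'No' one.
{row=6, rank=6, pile=2, suit=clubs}: pile = 2, qualifies → Yes. {row=4, rank=7, pile=8, suit=spades}: pile = 8, fails the rule → No. {row=6, rank=10, pile=2, suit=diamonds}: pile = 2, qualifies → Yes. {row=3, rank=6, pile=4, suit=spades}: pile = 4, qualifies → Yes. {row=1, rank=8, pile=2, suit=diamonds}: pile = 2, qualifies → Yes.

Yes, No, Yes, Yes, Yes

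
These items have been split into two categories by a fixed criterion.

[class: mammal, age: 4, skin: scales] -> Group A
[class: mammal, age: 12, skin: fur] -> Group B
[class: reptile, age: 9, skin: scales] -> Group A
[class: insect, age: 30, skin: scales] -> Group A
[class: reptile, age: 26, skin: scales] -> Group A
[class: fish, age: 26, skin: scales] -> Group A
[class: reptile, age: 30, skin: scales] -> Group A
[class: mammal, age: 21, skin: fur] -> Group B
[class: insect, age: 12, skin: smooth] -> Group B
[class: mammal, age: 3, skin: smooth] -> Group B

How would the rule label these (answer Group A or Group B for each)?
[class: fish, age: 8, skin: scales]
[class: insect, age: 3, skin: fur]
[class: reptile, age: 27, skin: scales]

One predicate separates the groups cleanly: skin is scales.
[class: fish, age: 8, skin: scales]: skin is scales, satisfies this → Group A.
[class: insect, age: 3, skin: fur]: skin is fur, does not satisfy this → Group B.
[class: reptile, age: 27, skin: scales]: skin is scales, satisfies this → Group A.

Group A, Group B, Group A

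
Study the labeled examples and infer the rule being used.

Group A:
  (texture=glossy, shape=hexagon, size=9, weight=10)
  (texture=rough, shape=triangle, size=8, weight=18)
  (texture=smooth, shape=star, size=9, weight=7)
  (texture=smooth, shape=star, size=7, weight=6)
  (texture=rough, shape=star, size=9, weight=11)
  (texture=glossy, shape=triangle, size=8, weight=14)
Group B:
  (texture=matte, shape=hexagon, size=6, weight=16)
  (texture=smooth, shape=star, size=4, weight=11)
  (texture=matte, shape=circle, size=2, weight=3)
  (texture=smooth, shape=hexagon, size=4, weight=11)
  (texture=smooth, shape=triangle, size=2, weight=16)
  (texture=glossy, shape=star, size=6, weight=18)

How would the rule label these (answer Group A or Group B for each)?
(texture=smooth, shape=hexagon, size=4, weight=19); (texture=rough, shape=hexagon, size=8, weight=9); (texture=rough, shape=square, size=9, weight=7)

Group B, Group A, Group A

Every 'Group A' example satisfies: size ≥ 7. None of the 'Group B' examples do.
(texture=smooth, shape=hexagon, size=4, weight=19): size = 4 — fails the rule, so Group B. (texture=rough, shape=hexagon, size=8, weight=9): size = 8 — matches, so Group A. (texture=rough, shape=square, size=9, weight=7): size = 9 — matches, so Group A.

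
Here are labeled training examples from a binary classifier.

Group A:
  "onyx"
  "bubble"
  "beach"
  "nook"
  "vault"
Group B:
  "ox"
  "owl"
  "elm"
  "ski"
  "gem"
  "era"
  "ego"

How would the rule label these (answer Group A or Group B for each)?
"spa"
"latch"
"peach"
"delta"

Every 'Group A' example satisfies: length ≥ 4. None of the 'Group B' examples do.
"spa" → length 3 → Group B. "latch" → length 5 → Group A. "peach" → length 5 → Group A. "delta" → length 5 → Group A.

Group B, Group A, Group A, Group A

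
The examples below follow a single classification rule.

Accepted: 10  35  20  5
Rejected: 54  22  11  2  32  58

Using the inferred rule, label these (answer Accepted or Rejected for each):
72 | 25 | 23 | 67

Rejected, Accepted, Rejected, Rejected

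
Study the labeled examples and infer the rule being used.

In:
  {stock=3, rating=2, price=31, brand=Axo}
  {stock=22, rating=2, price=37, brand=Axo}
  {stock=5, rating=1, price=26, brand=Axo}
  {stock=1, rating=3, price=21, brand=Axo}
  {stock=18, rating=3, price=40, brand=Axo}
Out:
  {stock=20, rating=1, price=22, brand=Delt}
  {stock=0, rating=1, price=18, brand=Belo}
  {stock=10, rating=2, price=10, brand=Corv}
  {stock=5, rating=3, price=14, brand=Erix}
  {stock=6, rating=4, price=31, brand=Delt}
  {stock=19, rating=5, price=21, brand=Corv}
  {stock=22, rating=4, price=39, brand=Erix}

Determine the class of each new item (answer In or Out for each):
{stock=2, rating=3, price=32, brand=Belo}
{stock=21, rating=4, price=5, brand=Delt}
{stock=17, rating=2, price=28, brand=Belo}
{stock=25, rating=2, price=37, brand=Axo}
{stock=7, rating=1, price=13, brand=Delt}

Out, Out, Out, In, Out

Checking candidate rules against both groups, what survives is: brand is Axo.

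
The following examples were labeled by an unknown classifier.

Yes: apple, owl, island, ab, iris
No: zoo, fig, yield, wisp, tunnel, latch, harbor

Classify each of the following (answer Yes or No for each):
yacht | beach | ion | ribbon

The classifier is using: starts with a vowel.
yacht: starts with 'y' — does not satisfy this, so No.
beach: starts with 'b' — does not satisfy this, so No.
ion: starts with 'i' — fits, so Yes.
ribbon: starts with 'r' — does not satisfy this, so No.

No, No, Yes, No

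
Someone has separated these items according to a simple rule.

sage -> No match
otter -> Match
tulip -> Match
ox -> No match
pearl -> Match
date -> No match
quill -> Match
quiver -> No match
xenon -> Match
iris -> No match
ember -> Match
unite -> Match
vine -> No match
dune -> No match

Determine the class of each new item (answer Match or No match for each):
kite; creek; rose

The simplest hypothesis consistent with all the labels is: odd length.
kite: length 4, does not pass → No match.
creek: length 5, qualifies → Match.
rose: length 4, does not pass → No match.

No match, Match, No match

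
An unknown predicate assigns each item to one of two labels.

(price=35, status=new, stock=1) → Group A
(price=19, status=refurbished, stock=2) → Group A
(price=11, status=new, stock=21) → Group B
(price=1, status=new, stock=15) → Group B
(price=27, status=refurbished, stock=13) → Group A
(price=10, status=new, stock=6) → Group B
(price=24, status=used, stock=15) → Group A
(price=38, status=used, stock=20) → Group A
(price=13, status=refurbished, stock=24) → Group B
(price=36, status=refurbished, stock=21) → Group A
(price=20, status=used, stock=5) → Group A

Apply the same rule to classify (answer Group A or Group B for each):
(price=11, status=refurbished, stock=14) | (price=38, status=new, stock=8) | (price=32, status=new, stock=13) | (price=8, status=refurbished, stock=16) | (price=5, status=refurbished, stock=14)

The distinguishing property — price ≥ 19 — holds for all the 'Group A' cases and none of the 'Group B' cases.

Group B, Group A, Group A, Group B, Group B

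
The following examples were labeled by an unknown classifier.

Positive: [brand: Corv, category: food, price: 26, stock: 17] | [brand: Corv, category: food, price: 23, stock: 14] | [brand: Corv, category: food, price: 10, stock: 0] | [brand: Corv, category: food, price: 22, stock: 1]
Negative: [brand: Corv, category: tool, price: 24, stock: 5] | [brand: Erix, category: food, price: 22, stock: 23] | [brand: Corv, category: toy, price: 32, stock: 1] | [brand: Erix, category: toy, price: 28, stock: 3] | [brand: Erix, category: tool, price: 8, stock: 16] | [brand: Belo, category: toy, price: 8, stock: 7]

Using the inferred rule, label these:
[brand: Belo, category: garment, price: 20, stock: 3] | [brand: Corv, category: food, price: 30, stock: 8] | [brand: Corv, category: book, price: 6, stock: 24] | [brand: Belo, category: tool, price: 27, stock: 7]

A rule that fits every label: category is food AND brand is Corv — true of each 'Positive' example, false of each 'Negative' one.
[brand: Belo, category: garment, price: 20, stock: 3]: Negative (category is garment, brand is Belo).
[brand: Corv, category: food, price: 30, stock: 8]: Positive (category is food, brand is Corv).
[brand: Corv, category: book, price: 6, stock: 24]: Negative (category is book, brand is Corv).
[brand: Belo, category: tool, price: 27, stock: 7]: Negative (category is tool, brand is Belo).

Negative, Positive, Negative, Negative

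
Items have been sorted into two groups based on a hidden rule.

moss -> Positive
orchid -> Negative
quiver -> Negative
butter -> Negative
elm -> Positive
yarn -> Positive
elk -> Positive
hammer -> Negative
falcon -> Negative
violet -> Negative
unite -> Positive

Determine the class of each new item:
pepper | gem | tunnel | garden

The classifier is using: length ≤ 5.
pepper: length 6 — does not satisfy this, so Negative.
gem: length 3 — satisfies this, so Positive.
tunnel: length 6 — does not satisfy this, so Negative.
garden: length 6 — does not satisfy this, so Negative.

Negative, Positive, Negative, Negative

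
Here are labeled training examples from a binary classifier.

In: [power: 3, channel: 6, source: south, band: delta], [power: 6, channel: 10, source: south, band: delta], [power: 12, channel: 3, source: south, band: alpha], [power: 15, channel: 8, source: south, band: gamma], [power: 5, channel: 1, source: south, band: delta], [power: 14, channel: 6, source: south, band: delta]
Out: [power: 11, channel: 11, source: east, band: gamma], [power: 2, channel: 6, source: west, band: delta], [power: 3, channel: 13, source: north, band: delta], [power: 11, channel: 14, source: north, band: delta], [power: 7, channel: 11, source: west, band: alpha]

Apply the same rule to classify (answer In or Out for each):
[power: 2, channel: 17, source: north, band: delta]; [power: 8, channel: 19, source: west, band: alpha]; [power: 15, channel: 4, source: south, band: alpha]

Rule: source is south. This holds for each 'In' example and fails for each 'Out' one.
[power: 2, channel: 17, source: north, band: delta]: source is north — does not pass, so Out. [power: 8, channel: 19, source: west, band: alpha]: source is west — does not pass, so Out. [power: 15, channel: 4, source: south, band: alpha]: source is south — matches, so In.

Out, Out, In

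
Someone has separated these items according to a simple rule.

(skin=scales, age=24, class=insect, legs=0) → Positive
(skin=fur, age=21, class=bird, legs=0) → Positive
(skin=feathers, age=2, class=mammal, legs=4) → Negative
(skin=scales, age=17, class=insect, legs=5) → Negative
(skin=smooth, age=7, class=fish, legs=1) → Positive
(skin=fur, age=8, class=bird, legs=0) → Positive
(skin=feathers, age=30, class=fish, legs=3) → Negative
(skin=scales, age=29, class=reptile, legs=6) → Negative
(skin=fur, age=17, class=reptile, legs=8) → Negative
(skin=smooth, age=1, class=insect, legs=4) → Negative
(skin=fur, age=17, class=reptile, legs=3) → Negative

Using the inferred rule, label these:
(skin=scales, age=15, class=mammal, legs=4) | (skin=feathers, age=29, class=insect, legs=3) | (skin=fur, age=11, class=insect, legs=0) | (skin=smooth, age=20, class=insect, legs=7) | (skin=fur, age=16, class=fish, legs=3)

The common property of the 'Positive' items is: legs ≤ 1. No 'Negative' item has it.
(skin=scales, age=15, class=mammal, legs=4): legs = 4 — lacks this property, so Negative.
(skin=feathers, age=29, class=insect, legs=3): legs = 3 — lacks this property, so Negative.
(skin=fur, age=11, class=insect, legs=0): legs = 0 — has this property, so Positive.
(skin=smooth, age=20, class=insect, legs=7): legs = 7 — lacks this property, so Negative.
(skin=fur, age=16, class=fish, legs=3): legs = 3 — lacks this property, so Negative.

Negative, Negative, Positive, Negative, Negative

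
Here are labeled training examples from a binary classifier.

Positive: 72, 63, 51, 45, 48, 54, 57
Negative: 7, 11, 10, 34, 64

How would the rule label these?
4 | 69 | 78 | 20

Negative, Positive, Positive, Negative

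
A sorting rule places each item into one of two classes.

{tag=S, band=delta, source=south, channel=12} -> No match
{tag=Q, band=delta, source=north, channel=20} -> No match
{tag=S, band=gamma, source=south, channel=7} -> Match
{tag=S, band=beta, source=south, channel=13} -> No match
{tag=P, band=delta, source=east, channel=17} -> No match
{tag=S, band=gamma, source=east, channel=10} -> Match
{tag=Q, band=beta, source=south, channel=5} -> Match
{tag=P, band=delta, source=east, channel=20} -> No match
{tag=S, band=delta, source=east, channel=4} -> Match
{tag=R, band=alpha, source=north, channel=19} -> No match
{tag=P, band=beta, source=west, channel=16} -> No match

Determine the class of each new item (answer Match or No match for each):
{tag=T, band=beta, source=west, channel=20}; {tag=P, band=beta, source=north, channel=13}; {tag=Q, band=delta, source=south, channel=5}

No match, No match, Match

The classifier is using: channel ≤ 10.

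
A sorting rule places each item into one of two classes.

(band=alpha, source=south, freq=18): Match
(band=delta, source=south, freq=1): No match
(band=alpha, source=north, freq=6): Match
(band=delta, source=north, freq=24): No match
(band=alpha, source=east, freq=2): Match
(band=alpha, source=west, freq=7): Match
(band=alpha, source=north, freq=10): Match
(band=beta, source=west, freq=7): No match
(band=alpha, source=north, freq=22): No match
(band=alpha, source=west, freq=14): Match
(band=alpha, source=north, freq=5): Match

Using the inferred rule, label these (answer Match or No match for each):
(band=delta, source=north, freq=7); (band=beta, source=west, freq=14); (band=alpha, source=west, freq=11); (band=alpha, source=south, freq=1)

The pattern is that an item is 'Match' exactly when: band is alpha AND freq ≤ 18.
(band=delta, source=north, freq=7) — band is delta, freq = 7, hence No match. (band=beta, source=west, freq=14) — band is beta, freq = 14, hence No match. (band=alpha, source=west, freq=11) — band is alpha, freq = 11, hence Match. (band=alpha, source=south, freq=1) — band is alpha, freq = 1, hence Match.

No match, No match, Match, Match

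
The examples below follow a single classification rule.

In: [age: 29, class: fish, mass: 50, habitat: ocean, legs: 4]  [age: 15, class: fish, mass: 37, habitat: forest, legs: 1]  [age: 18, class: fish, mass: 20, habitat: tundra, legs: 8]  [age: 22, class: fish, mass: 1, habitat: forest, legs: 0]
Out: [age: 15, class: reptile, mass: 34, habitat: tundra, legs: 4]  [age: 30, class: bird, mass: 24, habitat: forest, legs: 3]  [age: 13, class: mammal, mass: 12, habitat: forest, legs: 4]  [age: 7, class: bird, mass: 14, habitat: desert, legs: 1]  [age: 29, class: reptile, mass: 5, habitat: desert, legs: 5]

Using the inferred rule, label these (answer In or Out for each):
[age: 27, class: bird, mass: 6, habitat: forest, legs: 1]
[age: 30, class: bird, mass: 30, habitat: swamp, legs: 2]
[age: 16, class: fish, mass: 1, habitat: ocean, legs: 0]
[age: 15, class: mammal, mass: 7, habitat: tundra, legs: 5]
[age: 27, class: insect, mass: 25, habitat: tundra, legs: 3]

Checking candidate rules against both groups, what survives is: class is fish.
[age: 27, class: bird, mass: 6, habitat: forest, legs: 1]: class is bird, does not satisfy this → Out. [age: 30, class: bird, mass: 30, habitat: swamp, legs: 2]: class is bird, does not satisfy this → Out. [age: 16, class: fish, mass: 1, habitat: ocean, legs: 0]: class is fish, matches → In. [age: 15, class: mammal, mass: 7, habitat: tundra, legs: 5]: class is mammal, does not satisfy this → Out. [age: 27, class: insect, mass: 25, habitat: tundra, legs: 3]: class is insect, does not satisfy this → Out.

Out, Out, In, Out, Out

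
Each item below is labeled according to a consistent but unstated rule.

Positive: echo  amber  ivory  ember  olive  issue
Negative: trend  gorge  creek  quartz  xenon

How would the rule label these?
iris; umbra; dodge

Positive, Positive, Negative

Comparing the two groups points to one rule — starts with a vowel.
iris — starts with 'i', hence Positive. umbra — starts with 'u', hence Positive. dodge — starts with 'd', hence Negative.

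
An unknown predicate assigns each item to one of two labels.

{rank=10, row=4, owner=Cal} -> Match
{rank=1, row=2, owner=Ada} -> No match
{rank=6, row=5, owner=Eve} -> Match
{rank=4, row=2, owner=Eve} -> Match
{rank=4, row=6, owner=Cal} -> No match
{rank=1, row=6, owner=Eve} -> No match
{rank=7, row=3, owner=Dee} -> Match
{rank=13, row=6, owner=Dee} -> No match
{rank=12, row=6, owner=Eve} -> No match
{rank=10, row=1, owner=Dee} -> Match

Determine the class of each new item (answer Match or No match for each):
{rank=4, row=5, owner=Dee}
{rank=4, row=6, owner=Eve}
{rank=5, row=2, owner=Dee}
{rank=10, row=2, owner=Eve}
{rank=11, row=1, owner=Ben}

Match, No match, Match, Match, Match

Every 'Match' example satisfies: rank ≥ 4 AND row ≤ 5. None of the 'No match' examples do.
{rank=4, row=5, owner=Dee}: Match (rank = 4, row = 5). {rank=4, row=6, owner=Eve}: No match (rank = 4, row = 6). {rank=5, row=2, owner=Dee}: Match (rank = 5, row = 2). {rank=10, row=2, owner=Eve}: Match (rank = 10, row = 2). {rank=11, row=1, owner=Ben}: Match (rank = 11, row = 1).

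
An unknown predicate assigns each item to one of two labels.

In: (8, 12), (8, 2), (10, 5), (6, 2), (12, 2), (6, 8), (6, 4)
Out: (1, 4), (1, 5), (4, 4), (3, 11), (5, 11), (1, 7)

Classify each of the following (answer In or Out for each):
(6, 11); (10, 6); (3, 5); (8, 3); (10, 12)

In, In, Out, In, In

A rule that fits every label: first ≥ 6 — true of each 'In' example, false of each 'Out' one.
(6, 11) → first 6 → In.
(10, 6) → first 10 → In.
(3, 5) → first 3 → Out.
(8, 3) → first 8 → In.
(10, 12) → first 10 → In.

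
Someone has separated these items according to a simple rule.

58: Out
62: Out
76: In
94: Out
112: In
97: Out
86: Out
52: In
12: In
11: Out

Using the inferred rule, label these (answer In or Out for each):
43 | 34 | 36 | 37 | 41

Out, Out, In, Out, Out

The rule appears to be: multiple of 4.
43 — 43 = 4·10 + 3, hence Out.
34 — 34 = 4·8 + 2, hence Out.
36 — 36 = 4·9, hence In.
37 — 37 = 4·9 + 1, hence Out.
41 — 41 = 4·10 + 1, hence Out.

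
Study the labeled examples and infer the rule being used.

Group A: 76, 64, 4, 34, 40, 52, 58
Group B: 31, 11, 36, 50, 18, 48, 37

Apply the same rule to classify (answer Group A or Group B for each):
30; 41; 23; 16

Every 'Group A' example satisfies: ≡ 4 (mod 6). None of the 'Group B' examples do.
30: 30 mod 6 = 0 — does not fit, so Group B.
41: 41 mod 6 = 5 — does not fit, so Group B.
23: 23 mod 6 = 5 — does not fit, so Group B.
16: 16 mod 6 = 4 — fits, so Group A.

Group B, Group B, Group B, Group A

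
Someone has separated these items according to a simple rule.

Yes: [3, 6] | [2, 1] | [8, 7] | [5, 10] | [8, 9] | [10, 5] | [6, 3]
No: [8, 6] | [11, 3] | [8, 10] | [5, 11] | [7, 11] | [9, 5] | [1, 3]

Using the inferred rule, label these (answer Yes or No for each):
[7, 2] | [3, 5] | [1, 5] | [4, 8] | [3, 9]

Yes, No, No, No, No

Checking candidate rules against both groups, what survives is: sum is odd.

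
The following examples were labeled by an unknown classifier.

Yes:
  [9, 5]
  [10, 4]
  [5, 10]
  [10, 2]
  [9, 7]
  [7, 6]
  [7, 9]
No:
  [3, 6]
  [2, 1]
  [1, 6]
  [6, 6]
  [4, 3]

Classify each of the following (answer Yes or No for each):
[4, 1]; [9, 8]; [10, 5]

Rule: max ≥ 7. This holds for each 'Yes' example and fails for each 'No' one.
[4, 1]: No (max 4).
[9, 8]: Yes (max 9).
[10, 5]: Yes (max 10).

No, Yes, Yes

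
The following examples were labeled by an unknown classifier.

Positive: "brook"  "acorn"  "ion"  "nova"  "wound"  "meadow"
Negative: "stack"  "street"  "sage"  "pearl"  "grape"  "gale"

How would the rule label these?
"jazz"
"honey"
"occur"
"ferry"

Negative, Positive, Positive, Negative

The common property of the 'Positive' items is: contains 'o'. No 'Negative' item has it.
"jazz" — no 'o', hence Negative.
"honey" — has 'o', hence Positive.
"occur" — has 'o', hence Positive.
"ferry" — no 'o', hence Negative.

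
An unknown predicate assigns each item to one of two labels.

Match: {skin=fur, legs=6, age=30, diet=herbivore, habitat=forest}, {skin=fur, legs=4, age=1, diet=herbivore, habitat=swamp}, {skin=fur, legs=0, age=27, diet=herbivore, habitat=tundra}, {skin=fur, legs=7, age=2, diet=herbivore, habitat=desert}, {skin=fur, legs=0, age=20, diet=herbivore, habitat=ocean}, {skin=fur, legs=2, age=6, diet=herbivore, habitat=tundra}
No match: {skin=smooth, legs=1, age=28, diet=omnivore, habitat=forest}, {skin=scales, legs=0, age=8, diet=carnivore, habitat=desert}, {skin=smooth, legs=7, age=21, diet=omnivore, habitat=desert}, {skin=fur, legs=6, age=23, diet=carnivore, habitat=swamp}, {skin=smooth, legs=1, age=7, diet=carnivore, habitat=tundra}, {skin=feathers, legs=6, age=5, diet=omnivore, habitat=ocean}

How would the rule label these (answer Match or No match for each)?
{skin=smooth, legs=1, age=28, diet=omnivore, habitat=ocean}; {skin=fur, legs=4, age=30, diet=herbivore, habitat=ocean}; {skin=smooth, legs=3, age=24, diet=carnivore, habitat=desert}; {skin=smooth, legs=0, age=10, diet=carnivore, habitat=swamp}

No match, Match, No match, No match

The pattern is that an item is 'Match' exactly when: diet is herbivore.
{skin=smooth, legs=1, age=28, diet=omnivore, habitat=ocean}: diet is omnivore — lacks this property, so No match. {skin=fur, legs=4, age=30, diet=herbivore, habitat=ocean}: diet is herbivore — fits, so Match. {skin=smooth, legs=3, age=24, diet=carnivore, habitat=desert}: diet is carnivore — lacks this property, so No match. {skin=smooth, legs=0, age=10, diet=carnivore, habitat=swamp}: diet is carnivore — lacks this property, so No match.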